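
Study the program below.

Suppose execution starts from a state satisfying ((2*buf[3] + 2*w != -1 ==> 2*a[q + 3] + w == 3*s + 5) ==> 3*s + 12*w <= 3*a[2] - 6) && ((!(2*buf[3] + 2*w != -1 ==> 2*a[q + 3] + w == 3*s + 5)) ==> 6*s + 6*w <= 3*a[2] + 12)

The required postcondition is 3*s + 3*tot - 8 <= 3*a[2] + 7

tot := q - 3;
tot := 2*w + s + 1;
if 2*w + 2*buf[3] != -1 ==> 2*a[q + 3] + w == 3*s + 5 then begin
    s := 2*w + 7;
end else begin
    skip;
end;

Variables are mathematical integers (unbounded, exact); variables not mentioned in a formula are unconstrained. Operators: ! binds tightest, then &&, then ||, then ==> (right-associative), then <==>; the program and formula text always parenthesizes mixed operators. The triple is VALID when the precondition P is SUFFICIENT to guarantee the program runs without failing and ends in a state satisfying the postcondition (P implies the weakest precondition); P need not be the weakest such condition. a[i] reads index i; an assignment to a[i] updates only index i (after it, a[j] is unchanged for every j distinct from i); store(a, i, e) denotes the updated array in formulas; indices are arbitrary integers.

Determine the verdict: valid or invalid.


Working backward. After the program, the postcondition 3*s + 3*tot - 8 <= 3*a[2] + 7 must hold; in canonical form it is 3*s + 3*tot <= 3*a[2] + 15.
Then branch requires 3*tot + 6*w <= 3*a[2] - 6; else branch requires 3*s + 3*tot <= 3*a[2] + 15.
Before the if: ((2*buf[3] + 2*w != -1 ==> 2*a[q + 3] + w == 3*s + 5) ==> 3*tot + 6*w <= 3*a[2] - 6) && ((!(2*buf[3] + 2*w != -1 ==> 2*a[q + 3] + w == 3*s + 5)) ==> 3*s + 3*tot <= 3*a[2] + 15)
Before tot := 2*w + s + 1: ((2*buf[3] + 2*w != -1 ==> 2*a[q + 3] + w == 3*s + 5) ==> 3*s + 12*w <= 3*a[2] - 9) && ((!(2*buf[3] + 2*w != -1 ==> 2*a[q + 3] + w == 3*s + 5)) ==> 6*s + 6*w <= 3*a[2] + 12)
Before tot := q - 3: ((2*buf[3] + 2*w != -1 ==> 2*a[q + 3] + w == 3*s + 5) ==> 3*s + 12*w <= 3*a[2] - 9) && ((!(2*buf[3] + 2*w != -1 ==> 2*a[q + 3] + w == 3*s + 5)) ==> 6*s + 6*w <= 3*a[2] + 12)
The weakest precondition is ((2*buf[3] + 2*w != -1 ==> 2*a[q + 3] + w == 3*s + 5) ==> 3*s + 12*w <= 3*a[2] - 9) && ((!(2*buf[3] + 2*w != -1 ==> 2*a[q + 3] + w == 3*s + 5)) ==> 6*s + 6*w <= 3*a[2] + 12).
Check whether ((2*buf[3] + 2*w != -1 ==> 2*a[q + 3] + w == 3*s + 5) ==> 3*s + 12*w <= 3*a[2] - 6) && ((!(2*buf[3] + 2*w != -1 ==> 2*a[q + 3] + w == 3*s + 5)) ==> 6*s + 6*w <= 3*a[2] + 12) implies it.
Countermodel: at the initial state a = {[2] = 30431, [3] = 45646, [8] = 45646, elsewhere 45646}, buf = {[2] = 0, [3] = 0, [8] = 0, elsewhere 0}, q = 5, s = 30429, w = 0, the precondition holds but the weakest precondition fails.
Answer: invalid


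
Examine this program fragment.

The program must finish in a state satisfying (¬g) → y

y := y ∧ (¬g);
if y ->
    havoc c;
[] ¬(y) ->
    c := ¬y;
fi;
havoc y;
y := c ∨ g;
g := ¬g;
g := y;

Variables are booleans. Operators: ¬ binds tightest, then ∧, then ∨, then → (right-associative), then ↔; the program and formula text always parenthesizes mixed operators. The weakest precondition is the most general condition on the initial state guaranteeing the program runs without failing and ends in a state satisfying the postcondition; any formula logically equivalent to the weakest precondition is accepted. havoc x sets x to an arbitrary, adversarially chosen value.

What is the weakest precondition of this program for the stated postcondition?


Working backward. After the program, (¬g) → y must hold.
Before g := y: (¬y) → y
Before g := ¬g: (¬y) → y
Before y := c ∨ g: (¬(c ∨ g)) → (c ∨ g)
Before havoc y: (¬(c ∨ g)) → (c ∨ g)
Then branch requires (¬g) → g; else branch requires (¬((¬y) ∨ g)) → ((¬y) ∨ g).
Before the if: (y → ((¬g) → g)) ∧ ((¬y) → ((¬((¬y) ∨ g)) → ((¬y) ∨ g)))
Before y := y ∧ (¬g): ((y ∧ (¬g)) → ((¬g) → g)) ∧ ((¬(y ∧ (¬g))) → ((¬((¬(y ∧ (¬g))) ∨ g)) → ((¬(y ∧ (¬g))) ∨ g)))
Answer: WP = ((y ∧ (¬g)) → ((¬g) → g)) ∧ ((¬(y ∧ (¬g))) → ((¬((¬(y ∧ (¬g))) ∨ g)) → ((¬(y ∧ (¬g))) ∨ g)))


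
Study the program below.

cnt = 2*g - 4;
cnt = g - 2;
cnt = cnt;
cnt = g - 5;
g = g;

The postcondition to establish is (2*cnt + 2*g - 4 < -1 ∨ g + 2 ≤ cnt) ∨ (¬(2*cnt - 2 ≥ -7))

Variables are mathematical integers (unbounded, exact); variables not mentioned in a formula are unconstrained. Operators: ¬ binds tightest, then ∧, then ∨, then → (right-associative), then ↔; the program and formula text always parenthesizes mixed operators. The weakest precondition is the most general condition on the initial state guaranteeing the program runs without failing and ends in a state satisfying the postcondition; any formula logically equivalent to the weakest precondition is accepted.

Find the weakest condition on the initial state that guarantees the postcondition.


Working backward. After the program, the postcondition (2*cnt + 2*g - 4 < -1 ∨ g + 2 ≤ cnt) ∨ (¬(2*cnt - 2 ≥ -7)) must hold; in canonical form it is 2*cnt + 2*g < 3 ∨ g ≤ cnt - 2 ∨ (¬(2*cnt ≥ -5)).
Before g := g: 2*cnt + 2*g < 3 ∨ g ≤ cnt - 2 ∨ (¬(2*cnt ≥ -5))
Before cnt := g - 5: 4*g < 13 ∨ (¬(2*g ≥ 5))
Before cnt := cnt: 4*g < 13 ∨ (¬(2*g ≥ 5))
Before cnt := g - 2: 4*g < 13 ∨ (¬(2*g ≥ 5))
Before cnt := 2*g - 4: 4*g < 13 ∨ (¬(2*g ≥ 5))
Answer: WP = 4*g < 13 ∨ (¬(2*g ≥ 5))


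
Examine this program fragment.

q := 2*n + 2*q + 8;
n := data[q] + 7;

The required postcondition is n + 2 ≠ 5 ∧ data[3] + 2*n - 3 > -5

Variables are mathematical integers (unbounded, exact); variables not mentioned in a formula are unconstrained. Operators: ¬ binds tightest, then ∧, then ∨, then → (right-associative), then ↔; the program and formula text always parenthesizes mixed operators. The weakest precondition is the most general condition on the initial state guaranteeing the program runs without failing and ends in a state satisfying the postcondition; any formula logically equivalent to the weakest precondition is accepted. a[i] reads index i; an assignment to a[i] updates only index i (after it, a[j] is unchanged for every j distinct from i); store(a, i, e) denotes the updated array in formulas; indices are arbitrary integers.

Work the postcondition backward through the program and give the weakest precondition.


Working backward. After the program, the postcondition n + 2 ≠ 5 ∧ data[3] + 2*n - 3 > -5 must hold; in canonical form it is n ≠ 3 ∧ data[3] + 2*n > -2.
Before n := data[q] + 7: data[q] ≠ -4 ∧ data[3] + 2*data[q] > -16
Before q := 2*n + 2*q + 8: data[2*n + 2*q + 8] ≠ -4 ∧ 2*data[2*n + 2*q + 8] + data[3] > -16
Answer: WP = data[2*n + 2*q + 8] ≠ -4 ∧ 2*data[2*n + 2*q + 8] + data[3] > -16


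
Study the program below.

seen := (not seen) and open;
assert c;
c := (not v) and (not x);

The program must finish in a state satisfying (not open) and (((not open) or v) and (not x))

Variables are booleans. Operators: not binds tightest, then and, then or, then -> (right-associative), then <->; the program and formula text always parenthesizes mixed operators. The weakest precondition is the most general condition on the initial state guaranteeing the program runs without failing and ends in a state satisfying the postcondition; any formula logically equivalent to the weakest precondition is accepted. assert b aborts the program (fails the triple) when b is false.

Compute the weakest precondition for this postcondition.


Working backward. After the program, the postcondition (not open) and (((not open) or v) and (not x)) must hold; in canonical form it is (not open) and ((not open) or v) and (not x).
Before c := (not v) and (not x): (not open) and ((not open) or v) and (not x)
Before assert c: c and (not open) and ((not open) or v) and (not x)
Before seen := (not seen) and open: c and (not open) and ((not open) or v) and (not x)
Answer: WP = c and (not open) and ((not open) or v) and (not x)


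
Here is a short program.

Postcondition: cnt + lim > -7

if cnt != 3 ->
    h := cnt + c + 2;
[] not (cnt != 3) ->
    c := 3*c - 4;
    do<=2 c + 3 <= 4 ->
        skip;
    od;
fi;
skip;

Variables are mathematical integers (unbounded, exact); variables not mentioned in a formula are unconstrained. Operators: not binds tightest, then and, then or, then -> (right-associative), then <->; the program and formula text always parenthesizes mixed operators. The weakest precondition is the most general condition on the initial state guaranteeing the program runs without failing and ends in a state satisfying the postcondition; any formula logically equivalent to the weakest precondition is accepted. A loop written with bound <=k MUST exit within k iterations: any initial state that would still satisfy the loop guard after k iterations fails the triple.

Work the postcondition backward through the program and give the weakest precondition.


Working backward. After the program, cnt + lim > -7 must hold.
Before skip: cnt + lim > -7
Then branch requires cnt + lim > -7; else branch requires (3*c <= 5 -> ((3*c <= 5 -> ((not (3*c <= 5)) and cnt + lim > -7)) and ((not (3*c <= 5)) -> cnt + lim > -7))) and ((not (3*c <= 5)) -> cnt + lim > -7).
Before the if: (cnt != 3 -> cnt + lim > -7) and ((not (cnt != 3)) -> ((3*c <= 5 -> ((3*c <= 5 -> ((not (3*c <= 5)) and cnt + lim > -7)) and ((not (3*c <= 5)) -> cnt + lim > -7))) and ((not (3*c <= 5)) -> cnt + lim > -7)))
Answer: WP = (cnt != 3 -> cnt + lim > -7) and ((not (cnt != 3)) -> ((3*c <= 5 -> ((3*c <= 5 -> ((not (3*c <= 5)) and cnt + lim > -7)) and ((not (3*c <= 5)) -> cnt + lim > -7))) and ((not (3*c <= 5)) -> cnt + lim > -7)))


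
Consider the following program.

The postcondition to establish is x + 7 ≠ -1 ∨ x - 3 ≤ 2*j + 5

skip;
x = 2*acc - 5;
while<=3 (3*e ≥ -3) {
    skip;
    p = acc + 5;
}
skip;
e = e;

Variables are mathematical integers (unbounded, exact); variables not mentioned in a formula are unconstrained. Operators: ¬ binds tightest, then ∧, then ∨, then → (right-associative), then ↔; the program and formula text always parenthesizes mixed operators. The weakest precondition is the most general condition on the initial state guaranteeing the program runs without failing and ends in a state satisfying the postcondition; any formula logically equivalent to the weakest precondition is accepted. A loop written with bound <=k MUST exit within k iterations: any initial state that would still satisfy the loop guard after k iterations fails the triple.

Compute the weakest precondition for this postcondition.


Working backward. After the program, the postcondition x + 7 ≠ -1 ∨ x - 3 ≤ 2*j + 5 must hold; in canonical form it is x ≠ -8 ∨ x ≤ 2*j + 8.
Before e := e: x ≠ -8 ∨ x ≤ 2*j + 8
Before skip: x ≠ -8 ∨ x ≤ 2*j + 8
Before the loop (bound <=3), unroll the exhaustion recursion (WP_0 = exit-now case; WP_j = one more guarded iteration, up to j = 3):
  WP_0: (¬(3*e ≥ -3)) ∧ (x ≠ -8 ∨ x ≤ 2*j + 8)
  WP_1: (3*e ≥ -3 → ((¬(3*e ≥ -3)) ∧ (x ≠ -8 ∨ x ≤ 2*j + 8))) ∧ ((¬(3*e ≥ -3)) → (x ≠ -8 ∨ x ≤ 2*j + 8))
  WP_2: (3*e ≥ -3 → ((3*e ≥ -3 → ((¬(3*e ≥ -3)) ∧ (x ≠ -8 ∨ x ≤ 2*j + 8))) ∧ ((¬(3*e ≥ -3)) → (x ≠ -8 ∨ x ≤ 2*j + 8)))) ∧ ((¬(3*e ≥ -3)) → (x ≠ -8 ∨ x ≤ 2*j + 8))
  WP_3: (3*e ≥ -3 → ((3*e ≥ -3 → ((3*e ≥ -3 → ((¬(3*e ≥ -3)) ∧ (x ≠ -8 ∨ x ≤ 2*j + 8))) ∧ ((¬(3*e ≥ -3)) → (x ≠ -8 ∨ x ≤ 2*j + 8)))) ∧ ((¬(3*e ≥ -3)) → (x ≠ -8 ∨ x ≤ 2*j + 8)))) ∧ ((¬(3*e ≥ -3)) → (x ≠ -8 ∨ x ≤ 2*j + 8))
So before the loop: (3*e ≥ -3 → ((3*e ≥ -3 → ((3*e ≥ -3 → ((¬(3*e ≥ -3)) ∧ (x ≠ -8 ∨ x ≤ 2*j + 8))) ∧ ((¬(3*e ≥ -3)) → (x ≠ -8 ∨ x ≤ 2*j + 8)))) ∧ ((¬(3*e ≥ -3)) → (x ≠ -8 ∨ x ≤ 2*j + 8)))) ∧ ((¬(3*e ≥ -3)) → (x ≠ -8 ∨ x ≤ 2*j + 8))
Before x := 2*acc - 5: (3*e ≥ -3 → ((3*e ≥ -3 → ((3*e ≥ -3 → ((¬(3*e ≥ -3)) ∧ (2*acc ≠ -3 ∨ 2*acc ≤ 2*j + 13))) ∧ ((¬(3*e ≥ -3)) → (2*acc ≠ -3 ∨ 2*acc ≤ 2*j + 13)))) ∧ ((¬(3*e ≥ -3)) → (2*acc ≠ -3 ∨ 2*acc ≤ 2*j + 13)))) ∧ ((¬(3*e ≥ -3)) → (2*acc ≠ -3 ∨ 2*acc ≤ 2*j + 13))
Before skip: (3*e ≥ -3 → ((3*e ≥ -3 → ((3*e ≥ -3 → ((¬(3*e ≥ -3)) ∧ (2*acc ≠ -3 ∨ 2*acc ≤ 2*j + 13))) ∧ ((¬(3*e ≥ -3)) → (2*acc ≠ -3 ∨ 2*acc ≤ 2*j + 13)))) ∧ ((¬(3*e ≥ -3)) → (2*acc ≠ -3 ∨ 2*acc ≤ 2*j + 13)))) ∧ ((¬(3*e ≥ -3)) → (2*acc ≠ -3 ∨ 2*acc ≤ 2*j + 13))
Answer: WP = (3*e ≥ -3 → ((3*e ≥ -3 → ((3*e ≥ -3 → ((¬(3*e ≥ -3)) ∧ (2*acc ≠ -3 ∨ 2*acc ≤ 2*j + 13))) ∧ ((¬(3*e ≥ -3)) → (2*acc ≠ -3 ∨ 2*acc ≤ 2*j + 13)))) ∧ ((¬(3*e ≥ -3)) → (2*acc ≠ -3 ∨ 2*acc ≤ 2*j + 13)))) ∧ ((¬(3*e ≥ -3)) → (2*acc ≠ -3 ∨ 2*acc ≤ 2*j + 13))


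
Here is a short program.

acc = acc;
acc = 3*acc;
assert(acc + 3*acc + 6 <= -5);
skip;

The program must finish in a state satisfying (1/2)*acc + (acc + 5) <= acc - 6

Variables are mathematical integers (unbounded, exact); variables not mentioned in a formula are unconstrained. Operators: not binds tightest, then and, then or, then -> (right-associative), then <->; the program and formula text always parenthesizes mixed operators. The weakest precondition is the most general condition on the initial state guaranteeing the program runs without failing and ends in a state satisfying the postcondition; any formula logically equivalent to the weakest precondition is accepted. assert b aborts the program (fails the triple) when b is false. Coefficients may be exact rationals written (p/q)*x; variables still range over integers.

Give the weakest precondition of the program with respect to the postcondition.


Working backward. After the program, the postcondition (1/2)*acc + (acc + 5) <= acc - 6 must hold; in canonical form it is (1/2)*acc <= -11.
Before skip: (1/2)*acc <= -11
Before assert acc + 3*acc + 6 <= -5: 4*acc <= -11 and (1/2)*acc <= -11
Before acc := 3*acc: 12*acc <= -11 and (3/2)*acc <= -11
Before acc := acc: 12*acc <= -11 and (3/2)*acc <= -11
Answer: WP = 12*acc <= -11 and (3/2)*acc <= -11


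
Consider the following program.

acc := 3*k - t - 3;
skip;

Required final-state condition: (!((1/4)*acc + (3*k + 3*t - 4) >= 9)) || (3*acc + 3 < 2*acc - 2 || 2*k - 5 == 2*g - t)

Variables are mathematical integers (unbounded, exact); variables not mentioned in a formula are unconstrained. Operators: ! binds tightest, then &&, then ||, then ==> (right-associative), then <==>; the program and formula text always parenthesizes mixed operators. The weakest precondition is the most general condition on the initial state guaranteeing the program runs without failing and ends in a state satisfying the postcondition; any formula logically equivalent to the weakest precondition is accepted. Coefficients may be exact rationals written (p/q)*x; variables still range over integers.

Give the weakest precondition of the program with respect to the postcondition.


Working backward. After the program, the postcondition (!((1/4)*acc + (3*k + 3*t - 4) >= 9)) || (3*acc + 3 < 2*acc - 2 || 2*k - 5 == 2*g - t) must hold; in canonical form it is (!((1/4)*acc + 3*k + 3*t >= 13)) || acc < -5 || 2*k + t == 2*g + 5.
Before skip: (!((1/4)*acc + 3*k + 3*t >= 13)) || acc < -5 || 2*k + t == 2*g + 5
Before acc := 3*k - t - 3: (!((15/4)*k + (11/4)*t >= 55/4)) || 3*k < t - 2 || 2*k + t == 2*g + 5
Answer: WP = (!((15/4)*k + (11/4)*t >= 55/4)) || 3*k < t - 2 || 2*k + t == 2*g + 5


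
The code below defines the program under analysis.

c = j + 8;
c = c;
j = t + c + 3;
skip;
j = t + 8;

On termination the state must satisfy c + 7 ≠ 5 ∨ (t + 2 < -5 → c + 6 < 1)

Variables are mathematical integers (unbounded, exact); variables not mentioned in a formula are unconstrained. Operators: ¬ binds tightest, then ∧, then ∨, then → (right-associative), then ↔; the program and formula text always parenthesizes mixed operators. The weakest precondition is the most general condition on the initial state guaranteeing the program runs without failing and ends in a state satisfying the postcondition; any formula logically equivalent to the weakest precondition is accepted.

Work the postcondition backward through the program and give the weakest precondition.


Working backward. After the program, the postcondition c + 7 ≠ 5 ∨ (t + 2 < -5 → c + 6 < 1) must hold; in canonical form it is c ≠ -2 ∨ (t < -7 → c < -5).
Before j := t + 8: c ≠ -2 ∨ (t < -7 → c < -5)
Before skip: c ≠ -2 ∨ (t < -7 → c < -5)
Before j := t + c + 3: c ≠ -2 ∨ (t < -7 → c < -5)
Before c := c: c ≠ -2 ∨ (t < -7 → c < -5)
Before c := j + 8: j ≠ -10 ∨ (t < -7 → j < -13)
Answer: WP = j ≠ -10 ∨ (t < -7 → j < -13)


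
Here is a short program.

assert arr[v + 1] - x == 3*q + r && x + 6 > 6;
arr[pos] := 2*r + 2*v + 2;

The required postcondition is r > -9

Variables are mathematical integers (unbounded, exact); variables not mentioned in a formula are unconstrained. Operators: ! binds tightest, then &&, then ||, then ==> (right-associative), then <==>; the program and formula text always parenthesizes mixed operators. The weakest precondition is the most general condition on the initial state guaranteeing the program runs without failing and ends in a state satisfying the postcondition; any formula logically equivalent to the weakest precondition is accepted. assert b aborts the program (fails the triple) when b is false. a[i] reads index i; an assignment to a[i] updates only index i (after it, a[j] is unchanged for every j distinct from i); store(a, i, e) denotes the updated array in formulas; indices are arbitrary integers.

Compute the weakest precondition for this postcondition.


Working backward. After the program, r > -9 must hold.
Before arr[pos] := 2*r + 2*v + 2: r > -9
Before assert arr[v + 1] - x == 3*q + r && x + 6 > 6: arr[v + 1] == 3*q + r + x && x > 0 && r > -9
Answer: WP = arr[v + 1] == 3*q + r + x && x > 0 && r > -9


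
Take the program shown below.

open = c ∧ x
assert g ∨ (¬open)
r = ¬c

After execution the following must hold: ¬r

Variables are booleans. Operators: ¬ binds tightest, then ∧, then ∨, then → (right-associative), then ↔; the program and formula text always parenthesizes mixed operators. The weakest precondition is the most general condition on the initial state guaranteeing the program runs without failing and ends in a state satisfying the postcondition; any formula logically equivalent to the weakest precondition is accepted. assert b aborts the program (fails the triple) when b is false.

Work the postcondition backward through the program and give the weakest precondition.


Working backward. After the program, ¬r must hold.
Before r := ¬c: c
Before assert g ∨ (¬open): (g ∨ (¬open)) ∧ c
Before open := c ∧ x: (g ∨ (¬(c ∧ x))) ∧ c
Answer: WP = (g ∨ (¬(c ∧ x))) ∧ c


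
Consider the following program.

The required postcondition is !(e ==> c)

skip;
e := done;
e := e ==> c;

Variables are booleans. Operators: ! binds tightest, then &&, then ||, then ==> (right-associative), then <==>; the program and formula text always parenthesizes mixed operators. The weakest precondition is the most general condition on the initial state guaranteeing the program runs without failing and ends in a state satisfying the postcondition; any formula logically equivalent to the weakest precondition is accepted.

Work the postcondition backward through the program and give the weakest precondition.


Working backward. After the program, !(e ==> c) must hold.
Before e := e ==> c: !((e ==> c) ==> c)
Before e := done: !((done ==> c) ==> c)
Before skip: !((done ==> c) ==> c)
Answer: WP = !((done ==> c) ==> c)


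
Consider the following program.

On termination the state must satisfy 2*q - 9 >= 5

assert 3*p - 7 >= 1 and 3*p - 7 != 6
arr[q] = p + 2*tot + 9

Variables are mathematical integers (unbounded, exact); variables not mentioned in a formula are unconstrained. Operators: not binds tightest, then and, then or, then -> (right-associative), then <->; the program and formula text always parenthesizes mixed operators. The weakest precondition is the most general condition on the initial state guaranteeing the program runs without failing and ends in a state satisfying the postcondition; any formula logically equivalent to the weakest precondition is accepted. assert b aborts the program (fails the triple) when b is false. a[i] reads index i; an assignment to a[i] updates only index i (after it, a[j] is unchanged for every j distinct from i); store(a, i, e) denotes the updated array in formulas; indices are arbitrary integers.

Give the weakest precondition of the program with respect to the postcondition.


Working backward. After the program, the postcondition 2*q - 9 >= 5 must hold; in canonical form it is 2*q >= 14.
Before arr[q] := p + 2*tot + 9: 2*q >= 14
Before assert 3*p - 7 >= 1 and 3*p - 7 != 6: 3*p >= 8 and 3*p != 13 and 2*q >= 14
Answer: WP = 3*p >= 8 and 3*p != 13 and 2*q >= 14


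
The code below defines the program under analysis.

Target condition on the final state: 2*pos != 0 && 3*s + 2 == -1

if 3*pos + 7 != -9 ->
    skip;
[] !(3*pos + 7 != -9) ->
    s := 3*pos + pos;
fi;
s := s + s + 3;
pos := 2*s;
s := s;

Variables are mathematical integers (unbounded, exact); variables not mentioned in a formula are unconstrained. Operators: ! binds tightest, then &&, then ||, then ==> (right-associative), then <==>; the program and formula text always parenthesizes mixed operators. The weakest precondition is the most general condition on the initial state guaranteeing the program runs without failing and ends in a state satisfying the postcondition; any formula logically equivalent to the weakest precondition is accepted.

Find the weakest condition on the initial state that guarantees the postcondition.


Working backward. After the program, the postcondition 2*pos != 0 && 3*s + 2 == -1 must hold; in canonical form it is 2*pos != 0 && 3*s == -3.
Before s := s: 2*pos != 0 && 3*s == -3
Before pos := 2*s: 4*s != 0 && 3*s == -3
Before s := s + s + 3: 8*s != -12 && 6*s == -12
Then branch requires 8*s != -12 && 6*s == -12; else branch requires 32*pos != -12 && 24*pos == -12.
Before the if: (3*pos != -16 ==> (8*s != -12 && 6*s == -12)) && ((!(3*pos != -16)) ==> (32*pos != -12 && 24*pos == -12))
Answer: WP = (3*pos != -16 ==> (8*s != -12 && 6*s == -12)) && ((!(3*pos != -16)) ==> (32*pos != -12 && 24*pos == -12))


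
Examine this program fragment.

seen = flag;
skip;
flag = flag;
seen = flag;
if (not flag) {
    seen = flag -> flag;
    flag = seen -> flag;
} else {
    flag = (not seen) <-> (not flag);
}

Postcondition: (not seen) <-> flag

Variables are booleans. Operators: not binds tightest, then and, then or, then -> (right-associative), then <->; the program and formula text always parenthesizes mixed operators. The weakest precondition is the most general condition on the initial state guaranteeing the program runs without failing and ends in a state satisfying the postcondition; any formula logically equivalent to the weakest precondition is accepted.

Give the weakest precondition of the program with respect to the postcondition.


Working backward. After the program, (not seen) <-> flag must hold.
Then branch requires not flag; else branch requires (not seen) <-> ((not seen) <-> (not flag)).
Before the if: flag -> ((not seen) <-> ((not seen) <-> (not flag)))
Before seen := flag: flag -> (not flag)
Before flag := flag: flag -> (not flag)
Before skip: flag -> (not flag)
Before seen := flag: flag -> (not flag)
Answer: WP = flag -> (not flag)


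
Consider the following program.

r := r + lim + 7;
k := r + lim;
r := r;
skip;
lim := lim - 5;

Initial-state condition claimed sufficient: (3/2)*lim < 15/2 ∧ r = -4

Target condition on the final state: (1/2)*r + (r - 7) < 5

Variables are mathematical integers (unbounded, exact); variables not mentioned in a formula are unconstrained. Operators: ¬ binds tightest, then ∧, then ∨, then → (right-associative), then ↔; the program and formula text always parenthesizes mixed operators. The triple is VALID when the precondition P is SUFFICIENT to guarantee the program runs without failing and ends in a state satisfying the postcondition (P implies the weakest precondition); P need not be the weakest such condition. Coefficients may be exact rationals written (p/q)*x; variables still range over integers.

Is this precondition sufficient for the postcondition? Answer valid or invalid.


Working backward. After the program, the postcondition (1/2)*r + (r - 7) < 5 must hold; in canonical form it is (3/2)*r < 12.
Before lim := lim - 5: (3/2)*r < 12
Before skip: (3/2)*r < 12
Before r := r: (3/2)*r < 12
Before k := r + lim: (3/2)*r < 12
Before r := r + lim + 7: (3/2)*lim + (3/2)*r < 3/2
The weakest precondition is (3/2)*lim + (3/2)*r < 3/2.
Check whether (3/2)*lim < 15/2 ∧ r = -4 implies it.
Every state satisfying the precondition satisfies the weakest precondition: the implication holds.
Answer: valid


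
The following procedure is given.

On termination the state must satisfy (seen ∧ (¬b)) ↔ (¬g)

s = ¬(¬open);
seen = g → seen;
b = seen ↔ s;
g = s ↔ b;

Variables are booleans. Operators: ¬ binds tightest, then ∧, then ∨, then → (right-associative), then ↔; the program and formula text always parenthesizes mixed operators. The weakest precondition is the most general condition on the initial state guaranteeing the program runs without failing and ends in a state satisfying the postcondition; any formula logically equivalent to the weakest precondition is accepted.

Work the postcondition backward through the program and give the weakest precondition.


Working backward. After the program, (seen ∧ (¬b)) ↔ (¬g) must hold.
Before g := s ↔ b: (seen ∧ (¬b)) ↔ (¬(s ↔ b))
Before b := seen ↔ s: (seen ∧ (¬(seen ↔ s))) ↔ (¬(s ↔ (seen ↔ s)))
Before seen := g → seen: ((g → seen) ∧ (¬((g → seen) ↔ s))) ↔ (¬(s ↔ ((g → seen) ↔ s)))
Before s := ¬(¬open): ((g → seen) ∧ (¬((g → seen) ↔ open))) ↔ (¬(open ↔ ((g → seen) ↔ open)))
Answer: WP = ((g → seen) ∧ (¬((g → seen) ↔ open))) ↔ (¬(open ↔ ((g → seen) ↔ open)))


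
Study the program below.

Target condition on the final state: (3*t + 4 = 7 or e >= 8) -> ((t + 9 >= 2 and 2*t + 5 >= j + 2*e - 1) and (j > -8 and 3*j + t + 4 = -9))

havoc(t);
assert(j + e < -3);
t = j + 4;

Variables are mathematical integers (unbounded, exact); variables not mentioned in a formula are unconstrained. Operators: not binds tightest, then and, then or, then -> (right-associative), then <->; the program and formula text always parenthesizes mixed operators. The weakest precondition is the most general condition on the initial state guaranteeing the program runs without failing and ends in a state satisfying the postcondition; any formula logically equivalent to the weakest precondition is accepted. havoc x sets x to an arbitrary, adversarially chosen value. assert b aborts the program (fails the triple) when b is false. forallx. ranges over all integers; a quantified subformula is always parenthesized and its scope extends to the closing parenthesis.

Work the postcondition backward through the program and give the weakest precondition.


Working backward. After the program, the postcondition (3*t + 4 = 7 or e >= 8) -> ((t + 9 >= 2 and 2*t + 5 >= j + 2*e - 1) and (j > -8 and 3*j + t + 4 = -9)) must hold; in canonical form it is (3*t = 3 or e >= 8) -> (t >= -7 and 2*t >= 2*e + j - 6 and j > -8 and 3*j + t = -13).
Before t := j + 4: (3*j = -9 or e >= 8) -> (j >= -11 and j >= 2*e - 14 and j > -8 and 4*j = -17)
Before assert j + e < -3: e + j < -3 and ((3*j = -9 or e >= 8) -> (j >= -11 and j >= 2*e - 14 and j > -8 and 4*j = -17))
Before havoc t: e + j < -3 and ((3*j = -9 or e >= 8) -> (j >= -11 and j >= 2*e - 14 and j > -8 and 4*j = -17))
Answer: WP = e + j < -3 and ((3*j = -9 or e >= 8) -> (j >= -11 and j >= 2*e - 14 and j > -8 and 4*j = -17))


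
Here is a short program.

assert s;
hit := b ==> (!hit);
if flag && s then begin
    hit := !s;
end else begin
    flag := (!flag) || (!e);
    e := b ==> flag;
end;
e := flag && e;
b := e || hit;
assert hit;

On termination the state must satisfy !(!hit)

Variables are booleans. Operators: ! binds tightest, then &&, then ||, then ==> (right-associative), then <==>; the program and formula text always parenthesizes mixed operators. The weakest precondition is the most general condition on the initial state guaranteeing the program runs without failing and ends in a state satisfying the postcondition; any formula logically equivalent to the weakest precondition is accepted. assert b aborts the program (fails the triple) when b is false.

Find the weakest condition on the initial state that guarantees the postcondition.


Working backward. After the program, the postcondition !(!hit) must hold; in canonical form it is hit.
Before assert hit: hit
Before b := e || hit: hit
Before e := flag && e: hit
Then branch requires !s; else branch requires hit.
Before the if: ((flag && s) ==> (!s)) && ((!(flag && s)) ==> hit)
Before hit := b ==> (!hit): ((flag && s) ==> (!s)) && ((!(flag && s)) ==> (b ==> (!hit)))
Before assert s: s && ((flag && s) ==> (!s)) && ((!(flag && s)) ==> (b ==> (!hit)))
Answer: WP = s && ((flag && s) ==> (!s)) && ((!(flag && s)) ==> (b ==> (!hit)))


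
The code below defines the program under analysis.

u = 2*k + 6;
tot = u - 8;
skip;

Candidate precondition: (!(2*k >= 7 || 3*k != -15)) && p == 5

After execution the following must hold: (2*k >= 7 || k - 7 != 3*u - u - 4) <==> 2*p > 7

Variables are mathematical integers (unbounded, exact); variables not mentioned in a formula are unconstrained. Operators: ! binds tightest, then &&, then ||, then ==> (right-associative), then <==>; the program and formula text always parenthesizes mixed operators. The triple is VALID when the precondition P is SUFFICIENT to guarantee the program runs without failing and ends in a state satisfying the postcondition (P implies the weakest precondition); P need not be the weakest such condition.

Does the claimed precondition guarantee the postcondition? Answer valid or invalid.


Working backward. After the program, the postcondition (2*k >= 7 || k - 7 != 3*u - u - 4) <==> 2*p > 7 must hold; in canonical form it is (2*k >= 7 || k != 2*u + 3) <==> 2*p > 7.
Before skip: (2*k >= 7 || k != 2*u + 3) <==> 2*p > 7
Before tot := u - 8: (2*k >= 7 || k != 2*u + 3) <==> 2*p > 7
Before u := 2*k + 6: (2*k >= 7 || 3*k != -15) <==> 2*p > 7
The weakest precondition is (2*k >= 7 || 3*k != -15) <==> 2*p > 7.
Check whether (!(2*k >= 7 || 3*k != -15)) && p == 5 implies it.
Countermodel: at the initial state k = -5, p = 5, the precondition holds but the weakest precondition fails.
Answer: invalid


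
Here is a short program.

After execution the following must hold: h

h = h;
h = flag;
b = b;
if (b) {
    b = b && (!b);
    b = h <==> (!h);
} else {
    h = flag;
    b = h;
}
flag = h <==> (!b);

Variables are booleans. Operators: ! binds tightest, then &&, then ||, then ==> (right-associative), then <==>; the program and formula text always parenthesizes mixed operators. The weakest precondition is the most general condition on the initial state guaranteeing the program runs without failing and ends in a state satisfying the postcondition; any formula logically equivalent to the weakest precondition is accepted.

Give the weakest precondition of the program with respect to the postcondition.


Working backward. After the program, h must hold.
Before flag := h <==> (!b): h
Then branch requires h; else branch requires flag.
Before the if: (b ==> h) && ((!b) ==> flag)
Before b := b: (b ==> h) && ((!b) ==> flag)
Before h := flag: (b ==> flag) && ((!b) ==> flag)
Before h := h: (b ==> flag) && ((!b) ==> flag)
Answer: WP = (b ==> flag) && ((!b) ==> flag)


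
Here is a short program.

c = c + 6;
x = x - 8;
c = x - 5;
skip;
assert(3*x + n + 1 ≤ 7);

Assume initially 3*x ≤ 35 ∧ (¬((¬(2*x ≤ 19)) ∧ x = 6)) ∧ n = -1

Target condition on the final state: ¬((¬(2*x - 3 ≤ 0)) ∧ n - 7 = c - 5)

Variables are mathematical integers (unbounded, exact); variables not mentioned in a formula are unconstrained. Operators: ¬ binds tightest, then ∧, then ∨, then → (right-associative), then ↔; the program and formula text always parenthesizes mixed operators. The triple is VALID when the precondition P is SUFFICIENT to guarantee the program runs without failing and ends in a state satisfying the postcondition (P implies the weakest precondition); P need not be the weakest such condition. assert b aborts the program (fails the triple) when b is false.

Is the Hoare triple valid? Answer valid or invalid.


Working backward. After the program, the postcondition ¬((¬(2*x - 3 ≤ 0)) ∧ n - 7 = c - 5) must hold; in canonical form it is ¬((¬(2*x ≤ 3)) ∧ n = c + 2).
Before assert 3*x + n + 1 ≤ 7: n + 3*x ≤ 6 ∧ (¬((¬(2*x ≤ 3)) ∧ n = c + 2))
Before skip: n + 3*x ≤ 6 ∧ (¬((¬(2*x ≤ 3)) ∧ n = c + 2))
Before c := x - 5: n + 3*x ≤ 6 ∧ (¬((¬(2*x ≤ 3)) ∧ n = x - 3))
Before x := x - 8: n + 3*x ≤ 30 ∧ (¬((¬(2*x ≤ 19)) ∧ n = x - 11))
Before c := c + 6: n + 3*x ≤ 30 ∧ (¬((¬(2*x ≤ 19)) ∧ n = x - 11))
The weakest precondition is n + 3*x ≤ 30 ∧ (¬((¬(2*x ≤ 19)) ∧ n = x - 11)).
Check whether 3*x ≤ 35 ∧ (¬((¬(2*x ≤ 19)) ∧ x = 6)) ∧ n = -1 implies it.
Countermodel: at the initial state n = -1, x = 11, the precondition holds but the weakest precondition fails.
Answer: invalid


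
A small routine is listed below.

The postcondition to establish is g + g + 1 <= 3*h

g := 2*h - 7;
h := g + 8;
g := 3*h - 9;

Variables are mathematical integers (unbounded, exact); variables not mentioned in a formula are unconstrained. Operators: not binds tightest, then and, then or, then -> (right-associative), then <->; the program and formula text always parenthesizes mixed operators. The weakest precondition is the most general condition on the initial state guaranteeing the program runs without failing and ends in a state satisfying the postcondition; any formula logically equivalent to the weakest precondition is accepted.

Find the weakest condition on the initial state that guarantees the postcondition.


Working backward. After the program, the postcondition g + g + 1 <= 3*h must hold; in canonical form it is 2*g <= 3*h - 1.
Before g := 3*h - 9: 3*h <= 17
Before h := g + 8: 3*g <= -7
Before g := 2*h - 7: 6*h <= 14
Answer: WP = 6*h <= 14


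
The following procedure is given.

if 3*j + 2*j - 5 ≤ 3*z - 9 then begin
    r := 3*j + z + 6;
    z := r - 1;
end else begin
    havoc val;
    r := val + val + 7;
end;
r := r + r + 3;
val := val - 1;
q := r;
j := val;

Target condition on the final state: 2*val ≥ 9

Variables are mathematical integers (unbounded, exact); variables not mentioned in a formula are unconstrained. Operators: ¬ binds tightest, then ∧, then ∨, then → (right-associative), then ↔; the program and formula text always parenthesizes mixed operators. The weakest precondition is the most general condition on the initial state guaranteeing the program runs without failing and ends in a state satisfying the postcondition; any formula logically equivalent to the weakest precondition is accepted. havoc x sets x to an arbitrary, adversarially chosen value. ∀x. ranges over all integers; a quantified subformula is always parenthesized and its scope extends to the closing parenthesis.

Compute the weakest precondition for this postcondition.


Working backward. After the program, 2*val ≥ 9 must hold.
Before j := val: 2*val ≥ 9
Before q := r: 2*val ≥ 9
Before val := val - 1: 2*val ≥ 11
Before r := r + r + 3: 2*val ≥ 11
Then branch requires 2*val ≥ 11; else branch requires ∀val_1. 2*val_1 ≥ 11.
Before the if: (5*j ≤ 3*z - 4 → 2*val ≥ 11) ∧ ((¬(5*j ≤ 3*z - 4)) → (∀val_1. 2*val_1 ≥ 11))
Answer: WP = (5*j ≤ 3*z - 4 → 2*val ≥ 11) ∧ ((¬(5*j ≤ 3*z - 4)) → (∀val_1. 2*val_1 ≥ 11))


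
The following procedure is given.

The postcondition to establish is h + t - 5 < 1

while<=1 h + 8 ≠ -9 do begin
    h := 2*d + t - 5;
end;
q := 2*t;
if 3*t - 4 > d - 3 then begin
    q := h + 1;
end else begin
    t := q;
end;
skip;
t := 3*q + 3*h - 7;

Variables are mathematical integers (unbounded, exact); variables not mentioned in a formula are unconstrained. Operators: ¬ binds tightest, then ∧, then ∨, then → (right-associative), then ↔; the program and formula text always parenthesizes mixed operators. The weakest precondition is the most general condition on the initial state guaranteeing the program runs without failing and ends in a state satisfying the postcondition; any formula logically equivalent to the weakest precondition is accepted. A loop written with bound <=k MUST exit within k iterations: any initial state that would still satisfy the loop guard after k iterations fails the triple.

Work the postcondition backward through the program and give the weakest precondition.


Working backward. After the program, the postcondition h + t - 5 < 1 must hold; in canonical form it is h + t < 6.
Before t := 3*q + 3*h - 7: 4*h + 3*q < 13
Before skip: 4*h + 3*q < 13
Then branch requires 7*h < 10; else branch requires 4*h + 3*q < 13.
Before the if: (3*t > d + 1 → 7*h < 10) ∧ ((¬(3*t > d + 1)) → 4*h + 3*q < 13)
Before q := 2*t: (3*t > d + 1 → 7*h < 10) ∧ ((¬(3*t > d + 1)) → 4*h + 6*t < 13)
Before the loop (bound <=1), unroll the exhaustion recursion (WP_0 = exit-now case; WP_j = one more guarded iteration, up to j = 1):
  WP_0: (¬(h ≠ -17)) ∧ (3*t > d + 1 → 7*h < 10) ∧ ((¬(3*t > d + 1)) → 4*h + 6*t < 13)
  WP_1: (h ≠ -17 → ((¬(2*d + t ≠ -12)) ∧ (3*t > d + 1 → 14*d + 7*t < 45) ∧ ((¬(3*t > d + 1)) → 8*d + 10*t < 33))) ∧ ((¬(h ≠ -17)) → ((3*t > d + 1 → 7*h < 10) ∧ ((¬(3*t > d + 1)) → 4*h + 6*t < 13)))
So before the loop: (h ≠ -17 → ((¬(2*d + t ≠ -12)) ∧ (3*t > d + 1 → 14*d + 7*t < 45) ∧ ((¬(3*t > d + 1)) → 8*d + 10*t < 33))) ∧ ((¬(h ≠ -17)) → ((3*t > d + 1 → 7*h < 10) ∧ ((¬(3*t > d + 1)) → 4*h + 6*t < 13)))
Answer: WP = (h ≠ -17 → ((¬(2*d + t ≠ -12)) ∧ (3*t > d + 1 → 14*d + 7*t < 45) ∧ ((¬(3*t > d + 1)) → 8*d + 10*t < 33))) ∧ ((¬(h ≠ -17)) → ((3*t > d + 1 → 7*h < 10) ∧ ((¬(3*t > d + 1)) → 4*h + 6*t < 13)))


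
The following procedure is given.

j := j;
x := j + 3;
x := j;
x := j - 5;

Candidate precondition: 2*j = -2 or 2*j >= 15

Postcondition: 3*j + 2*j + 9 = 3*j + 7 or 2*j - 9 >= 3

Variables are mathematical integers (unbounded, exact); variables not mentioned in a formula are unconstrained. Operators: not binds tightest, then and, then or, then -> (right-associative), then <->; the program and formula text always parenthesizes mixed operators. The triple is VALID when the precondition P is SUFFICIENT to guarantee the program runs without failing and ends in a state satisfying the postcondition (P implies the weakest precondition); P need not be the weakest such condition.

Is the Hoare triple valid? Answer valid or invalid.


Working backward. After the program, the postcondition 3*j + 2*j + 9 = 3*j + 7 or 2*j - 9 >= 3 must hold; in canonical form it is 2*j = -2 or 2*j >= 12.
Before x := j - 5: 2*j = -2 or 2*j >= 12
Before x := j: 2*j = -2 or 2*j >= 12
Before x := j + 3: 2*j = -2 or 2*j >= 12
Before j := j: 2*j = -2 or 2*j >= 12
The weakest precondition is 2*j = -2 or 2*j >= 12.
Check whether 2*j = -2 or 2*j >= 15 implies it.
Every state satisfying the precondition satisfies the weakest precondition: the implication holds.
Answer: valid


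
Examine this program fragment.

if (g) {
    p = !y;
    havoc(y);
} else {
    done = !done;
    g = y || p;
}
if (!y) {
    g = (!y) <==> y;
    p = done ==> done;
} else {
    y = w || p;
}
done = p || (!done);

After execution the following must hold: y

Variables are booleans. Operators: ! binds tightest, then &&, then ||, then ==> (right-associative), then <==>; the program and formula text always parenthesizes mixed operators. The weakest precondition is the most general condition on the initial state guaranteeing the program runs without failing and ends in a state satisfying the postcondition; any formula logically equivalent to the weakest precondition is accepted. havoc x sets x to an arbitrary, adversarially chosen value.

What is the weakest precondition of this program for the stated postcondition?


Working backward. After the program, y must hold.
Before done := p || (!done): y
Then branch requires y; else branch requires w || p.
Before the if: ((!y) ==> y) && (y ==> (w || p))
Then branch requires false; else branch requires ((!y) ==> y) && (y ==> (w || p)).
Before the if: (!g) && ((!g) ==> (((!y) ==> y) && (y ==> (w || p))))
Answer: WP = (!g) && ((!g) ==> (((!y) ==> y) && (y ==> (w || p))))
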